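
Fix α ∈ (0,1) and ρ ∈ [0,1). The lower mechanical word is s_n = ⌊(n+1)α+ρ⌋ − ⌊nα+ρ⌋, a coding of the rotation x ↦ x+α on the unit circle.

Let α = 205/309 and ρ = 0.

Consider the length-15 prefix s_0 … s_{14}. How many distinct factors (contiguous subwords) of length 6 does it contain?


t_n = ⌊(n·205)/309⌋ for n = 0 … 15:
  n=0…9: ⌊0/309⌋=0 ⌊205/309⌋=0 ⌊410/309⌋=1 ⌊615/309⌋=1 ⌊820/309⌋=2 ⌊1025/309⌋=3 ⌊1230/309⌋=3 ⌊1435/309⌋=4 ⌊1640/309⌋=5 ⌊1845/309⌋=5
  n=10…15: ⌊2050/309⌋=6 ⌊2255/309⌋=7 ⌊2460/309⌋=7 ⌊2665/309⌋=8 ⌊2870/309⌋=9 ⌊3075/309⌋=9
s_n = t_(n+1) − t_n for n = 0 … 14 gives
prefix = 010110110110110
slide a length-6 window over [0..5] … [9..14] (10 windows); first occurrence of each distinct factor:
  [  0..  5] 010110
  [  1..  6] 101101
  [  2..  7] 011011
  [  3..  8] 110110
  (the other 6 windows repeat one of these)
distinct factors: {010110, 011011, 101101, 110110}
count = 4  (Sturmian bound for length 6 is 7)

4


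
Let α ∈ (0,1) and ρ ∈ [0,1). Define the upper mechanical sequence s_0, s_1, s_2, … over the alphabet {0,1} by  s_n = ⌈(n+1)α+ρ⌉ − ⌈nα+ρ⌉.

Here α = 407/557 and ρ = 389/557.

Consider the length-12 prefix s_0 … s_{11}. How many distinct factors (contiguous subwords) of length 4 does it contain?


t_n = ⌈(n·407+389)/557⌉ for n = 0 … 12:
  n=0…9: ⌈389/557⌉=1 ⌈796/557⌉=2 ⌈1203/557⌉=3 ⌈1610/557⌉=3 ⌈2017/557⌉=4 ⌈2424/557⌉=5 ⌈2831/557⌉=6 ⌈3238/557⌉=6 ⌈3645/557⌉=7 ⌈4052/557⌉=8
  n=10…12: ⌈4459/557⌉=9 ⌈4866/557⌉=9 ⌈5273/557⌉=10
s_n = t_(n+1) − t_n for n = 0 … 11 gives
prefix = 110111011101
slide a length-4 window over [0..3] … [8..11] (9 windows); first occurrence of each distinct factor:
  [  0..  3] 1101
  [  1..  4] 1011
  [  2..  5] 0111
  [  3..  6] 1110
  (the other 5 windows repeat one of these)
distinct factors: {0111, 1011, 1101, 1110}
count = 4  (Sturmian bound for length 4 is 5)

4


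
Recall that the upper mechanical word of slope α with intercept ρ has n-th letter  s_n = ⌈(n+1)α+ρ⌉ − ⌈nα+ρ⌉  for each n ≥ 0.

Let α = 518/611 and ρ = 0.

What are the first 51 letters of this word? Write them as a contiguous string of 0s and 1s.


111111011111101111101111110111110111111011111011111

n=0: ⌈(1·518)/611⌉ − ⌈(0·518)/611⌉ = ⌈518/611⌉ − ⌈0/611⌉ = 1 − 0 = 1
n=1: ⌈(2·518)/611⌉ − ⌈(1·518)/611⌉ = ⌈1036/611⌉ − ⌈518/611⌉ = 2 − 1 = 1
n=2: ⌈(3·518)/611⌉ − ⌈(2·518)/611⌉ = ⌈1554/611⌉ − ⌈1036/611⌉ = 3 − 2 = 1
n=3: ⌈(4·518)/611⌉ − ⌈(3·518)/611⌉ = ⌈2072/611⌉ − ⌈1554/611⌉ = 4 − 3 = 1
n=4: ⌈(5·518)/611⌉ − ⌈(4·518)/611⌉ = ⌈2590/611⌉ − ⌈2072/611⌉ = 5 − 4 = 1
n=5: ⌈(6·518)/611⌉ − ⌈(5·518)/611⌉ = ⌈3108/611⌉ − ⌈2590/611⌉ = 6 − 5 = 1
n=6: ⌈(7·518)/611⌉ − ⌈(6·518)/611⌉ = ⌈3626/611⌉ − ⌈3108/611⌉ = 6 − 6 = 0
n=7: ⌈(8·518)/611⌉ − ⌈(7·518)/611⌉ = ⌈4144/611⌉ − ⌈3626/611⌉ = 7 − 6 = 1
n=8: ⌈(9·518)/611⌉ − ⌈(8·518)/611⌉ = ⌈4662/611⌉ − ⌈4144/611⌉ = 8 − 7 = 1
n=9: ⌈(10·518)/611⌉ − ⌈(9·518)/611⌉ = ⌈5180/611⌉ − ⌈4662/611⌉ = 9 − 8 = 1
n=10: ⌈(11·518)/611⌉ − ⌈(10·518)/611⌉ = ⌈5698/611⌉ − ⌈5180/611⌉ = 10 − 9 = 1
n=11: ⌈(12·518)/611⌉ − ⌈(11·518)/611⌉ = ⌈6216/611⌉ − ⌈5698/611⌉ = 11 − 10 = 1
n=12: ⌈(13·518)/611⌉ − ⌈(12·518)/611⌉ = ⌈6734/611⌉ − ⌈6216/611⌉ = 12 − 11 = 1
n=13: ⌈(14·518)/611⌉ − ⌈(13·518)/611⌉ = ⌈7252/611⌉ − ⌈6734/611⌉ = 12 − 12 = 0
n=14: ⌈(15·518)/611⌉ − ⌈(14·518)/611⌉ = ⌈7770/611⌉ − ⌈7252/611⌉ = 13 − 12 = 1
n=15: ⌈(16·518)/611⌉ − ⌈(15·518)/611⌉ = ⌈8288/611⌉ − ⌈7770/611⌉ = 14 − 13 = 1
n=16: ⌈(17·518)/611⌉ − ⌈(16·518)/611⌉ = ⌈8806/611⌉ − ⌈8288/611⌉ = 15 − 14 = 1
n=17: ⌈(18·518)/611⌉ − ⌈(17·518)/611⌉ = ⌈9324/611⌉ − ⌈8806/611⌉ = 16 − 15 = 1
n=18: ⌈(19·518)/611⌉ − ⌈(18·518)/611⌉ = ⌈9842/611⌉ − ⌈9324/611⌉ = 17 − 16 = 1
n=19: ⌈(20·518)/611⌉ − ⌈(19·518)/611⌉ = ⌈10360/611⌉ − ⌈9842/611⌉ = 17 − 17 = 0
n=20: ⌈(21·518)/611⌉ − ⌈(20·518)/611⌉ = ⌈10878/611⌉ − ⌈10360/611⌉ = 18 − 17 = 1
n=21: ⌈(22·518)/611⌉ − ⌈(21·518)/611⌉ = ⌈11396/611⌉ − ⌈10878/611⌉ = 19 − 18 = 1
n=22: ⌈(23·518)/611⌉ − ⌈(22·518)/611⌉ = ⌈11914/611⌉ − ⌈11396/611⌉ = 20 − 19 = 1
n=23: ⌈(24·518)/611⌉ − ⌈(23·518)/611⌉ = ⌈12432/611⌉ − ⌈11914/611⌉ = 21 − 20 = 1
n=24: ⌈(25·518)/611⌉ − ⌈(24·518)/611⌉ = ⌈12950/611⌉ − ⌈12432/611⌉ = 22 − 21 = 1
n=25: ⌈(26·518)/611⌉ − ⌈(25·518)/611⌉ = ⌈13468/611⌉ − ⌈12950/611⌉ = 23 − 22 = 1
n=26: ⌈(27·518)/611⌉ − ⌈(26·518)/611⌉ = ⌈13986/611⌉ − ⌈13468/611⌉ = 23 − 23 = 0
n=27: ⌈(28·518)/611⌉ − ⌈(27·518)/611⌉ = ⌈14504/611⌉ − ⌈13986/611⌉ = 24 − 23 = 1
n=28: ⌈(29·518)/611⌉ − ⌈(28·518)/611⌉ = ⌈15022/611⌉ − ⌈14504/611⌉ = 25 − 24 = 1
n=29: ⌈(30·518)/611⌉ − ⌈(29·518)/611⌉ = ⌈15540/611⌉ − ⌈15022/611⌉ = 26 − 25 = 1
n=30: ⌈(31·518)/611⌉ − ⌈(30·518)/611⌉ = ⌈16058/611⌉ − ⌈15540/611⌉ = 27 − 26 = 1
n=31: ⌈(32·518)/611⌉ − ⌈(31·518)/611⌉ = ⌈16576/611⌉ − ⌈16058/611⌉ = 28 − 27 = 1
n=32: ⌈(33·518)/611⌉ − ⌈(32·518)/611⌉ = ⌈17094/611⌉ − ⌈16576/611⌉ = 28 − 28 = 0
n=33: ⌈(34·518)/611⌉ − ⌈(33·518)/611⌉ = ⌈17612/611⌉ − ⌈17094/611⌉ = 29 − 28 = 1
n=34: ⌈(35·518)/611⌉ − ⌈(34·518)/611⌉ = ⌈18130/611⌉ − ⌈17612/611⌉ = 30 − 29 = 1
n=35: ⌈(36·518)/611⌉ − ⌈(35·518)/611⌉ = ⌈18648/611⌉ − ⌈18130/611⌉ = 31 − 30 = 1
n=36: ⌈(37·518)/611⌉ − ⌈(36·518)/611⌉ = ⌈19166/611⌉ − ⌈18648/611⌉ = 32 − 31 = 1
n=37: ⌈(38·518)/611⌉ − ⌈(37·518)/611⌉ = ⌈19684/611⌉ − ⌈19166/611⌉ = 33 − 32 = 1
n=38: ⌈(39·518)/611⌉ − ⌈(38·518)/611⌉ = ⌈20202/611⌉ − ⌈19684/611⌉ = 34 − 33 = 1
n=39: ⌈(40·518)/611⌉ − ⌈(39·518)/611⌉ = ⌈20720/611⌉ − ⌈20202/611⌉ = 34 − 34 = 0
n=40: ⌈(41·518)/611⌉ − ⌈(40·518)/611⌉ = ⌈21238/611⌉ − ⌈20720/611⌉ = 35 − 34 = 1
n=41: ⌈(42·518)/611⌉ − ⌈(41·518)/611⌉ = ⌈21756/611⌉ − ⌈21238/611⌉ = 36 − 35 = 1
n=42: ⌈(43·518)/611⌉ − ⌈(42·518)/611⌉ = ⌈22274/611⌉ − ⌈21756/611⌉ = 37 − 36 = 1
n=43: ⌈(44·518)/611⌉ − ⌈(43·518)/611⌉ = ⌈22792/611⌉ − ⌈22274/611⌉ = 38 − 37 = 1
n=44: ⌈(45·518)/611⌉ − ⌈(44·518)/611⌉ = ⌈23310/611⌉ − ⌈22792/611⌉ = 39 − 38 = 1
n=45: ⌈(46·518)/611⌉ − ⌈(45·518)/611⌉ = ⌈23828/611⌉ − ⌈23310/611⌉ = 39 − 39 = 0
n=46: ⌈(47·518)/611⌉ − ⌈(46·518)/611⌉ = ⌈24346/611⌉ − ⌈23828/611⌉ = 40 − 39 = 1
n=47: ⌈(48·518)/611⌉ − ⌈(47·518)/611⌉ = ⌈24864/611⌉ − ⌈24346/611⌉ = 41 − 40 = 1
n=48: ⌈(49·518)/611⌉ − ⌈(48·518)/611⌉ = ⌈25382/611⌉ − ⌈24864/611⌉ = 42 − 41 = 1
n=49: ⌈(50·518)/611⌉ − ⌈(49·518)/611⌉ = ⌈25900/611⌉ − ⌈25382/611⌉ = 43 − 42 = 1
n=50: ⌈(51·518)/611⌉ − ⌈(50·518)/611⌉ = ⌈26418/611⌉ − ⌈25900/611⌉ = 44 − 43 = 1


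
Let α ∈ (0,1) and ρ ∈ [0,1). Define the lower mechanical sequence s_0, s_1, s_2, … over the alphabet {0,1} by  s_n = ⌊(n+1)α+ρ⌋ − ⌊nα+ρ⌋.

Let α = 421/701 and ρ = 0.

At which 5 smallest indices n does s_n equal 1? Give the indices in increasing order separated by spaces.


n=0: ⌊421/701⌋−⌊0/701⌋ = 0−0 = 0
n=1: ⌊842/701⌋−⌊421/701⌋ = 1−0 = 1  ← one
n=2: ⌊1263/701⌋−⌊842/701⌋ = 1−1 = 0
n=3: ⌊1684/701⌋−⌊1263/701⌋ = 2−1 = 1  ← one
n=4: ⌊2105/701⌋−⌊1684/701⌋ = 3−2 = 1  ← one
n=5: ⌊2526/701⌋−⌊2105/701⌋ = 3−3 = 0
n=6: ⌊2947/701⌋−⌊2526/701⌋ = 4−3 = 1  ← one
n=7: ⌊3368/701⌋−⌊2947/701⌋ = 4−4 = 0
n=8: ⌊3789/701⌋−⌊3368/701⌋ = 5−4 = 1  ← one
positions of the first 5 ones: 1 3 4 6 8

1 3 4 6 8


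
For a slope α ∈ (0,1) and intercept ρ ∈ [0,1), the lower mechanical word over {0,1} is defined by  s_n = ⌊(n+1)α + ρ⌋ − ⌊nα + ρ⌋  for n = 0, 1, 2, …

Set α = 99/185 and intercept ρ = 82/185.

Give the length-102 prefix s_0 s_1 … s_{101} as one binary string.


011010101010101101010101010101101010101010101101010101010110101010101010110101010101011010101010101011

n=0: ⌊(1·99+82)/185⌋ − ⌊(0·99+82)/185⌋ = ⌊181/185⌋ − ⌊82/185⌋ = 0 − 0 = 0
n=1: ⌊(2·99+82)/185⌋ − ⌊(1·99+82)/185⌋ = ⌊280/185⌋ − ⌊181/185⌋ = 1 − 0 = 1
n=2: ⌊(3·99+82)/185⌋ − ⌊(2·99+82)/185⌋ = ⌊379/185⌋ − ⌊280/185⌋ = 2 − 1 = 1
n=3: ⌊(4·99+82)/185⌋ − ⌊(3·99+82)/185⌋ = ⌊478/185⌋ − ⌊379/185⌋ = 2 − 2 = 0
n=4: ⌊(5·99+82)/185⌋ − ⌊(4·99+82)/185⌋ = ⌊577/185⌋ − ⌊478/185⌋ = 3 − 2 = 1
n=5: ⌊(6·99+82)/185⌋ − ⌊(5·99+82)/185⌋ = ⌊676/185⌋ − ⌊577/185⌋ = 3 − 3 = 0
n=6: ⌊(7·99+82)/185⌋ − ⌊(6·99+82)/185⌋ = ⌊775/185⌋ − ⌊676/185⌋ = 4 − 3 = 1
n=7: ⌊(8·99+82)/185⌋ − ⌊(7·99+82)/185⌋ = ⌊874/185⌋ − ⌊775/185⌋ = 4 − 4 = 0
n=8: ⌊(9·99+82)/185⌋ − ⌊(8·99+82)/185⌋ = ⌊973/185⌋ − ⌊874/185⌋ = 5 − 4 = 1
n=9: ⌊(10·99+82)/185⌋ − ⌊(9·99+82)/185⌋ = ⌊1072/185⌋ − ⌊973/185⌋ = 5 − 5 = 0
n=10: ⌊(11·99+82)/185⌋ − ⌊(10·99+82)/185⌋ = ⌊1171/185⌋ − ⌊1072/185⌋ = 6 − 5 = 1
n=11: ⌊(12·99+82)/185⌋ − ⌊(11·99+82)/185⌋ = ⌊1270/185⌋ − ⌊1171/185⌋ = 6 − 6 = 0
n=12: ⌊(13·99+82)/185⌋ − ⌊(12·99+82)/185⌋ = ⌊1369/185⌋ − ⌊1270/185⌋ = 7 − 6 = 1
n=13: ⌊(14·99+82)/185⌋ − ⌊(13·99+82)/185⌋ = ⌊1468/185⌋ − ⌊1369/185⌋ = 7 − 7 = 0
n=14: ⌊(15·99+82)/185⌋ − ⌊(14·99+82)/185⌋ = ⌊1567/185⌋ − ⌊1468/185⌋ = 8 − 7 = 1
n=15: ⌊(16·99+82)/185⌋ − ⌊(15·99+82)/185⌋ = ⌊1666/185⌋ − ⌊1567/185⌋ = 9 − 8 = 1
n=16: ⌊(17·99+82)/185⌋ − ⌊(16·99+82)/185⌋ = ⌊1765/185⌋ − ⌊1666/185⌋ = 9 − 9 = 0
n=17: ⌊(18·99+82)/185⌋ − ⌊(17·99+82)/185⌋ = ⌊1864/185⌋ − ⌊1765/185⌋ = 10 − 9 = 1
n=18: ⌊(19·99+82)/185⌋ − ⌊(18·99+82)/185⌋ = ⌊1963/185⌋ − ⌊1864/185⌋ = 10 − 10 = 0
n=19: ⌊(20·99+82)/185⌋ − ⌊(19·99+82)/185⌋ = ⌊2062/185⌋ − ⌊1963/185⌋ = 11 − 10 = 1
n=20: ⌊(21·99+82)/185⌋ − ⌊(20·99+82)/185⌋ = ⌊2161/185⌋ − ⌊2062/185⌋ = 11 − 11 = 0
n=21: ⌊(22·99+82)/185⌋ − ⌊(21·99+82)/185⌋ = ⌊2260/185⌋ − ⌊2161/185⌋ = 12 − 11 = 1
n=22: ⌊(23·99+82)/185⌋ − ⌊(22·99+82)/185⌋ = ⌊2359/185⌋ − ⌊2260/185⌋ = 12 − 12 = 0
n=23: ⌊(24·99+82)/185⌋ − ⌊(23·99+82)/185⌋ = ⌊2458/185⌋ − ⌊2359/185⌋ = 13 − 12 = 1
n=24: ⌊(25·99+82)/185⌋ − ⌊(24·99+82)/185⌋ = ⌊2557/185⌋ − ⌊2458/185⌋ = 13 − 13 = 0
n=25: ⌊(26·99+82)/185⌋ − ⌊(25·99+82)/185⌋ = ⌊2656/185⌋ − ⌊2557/185⌋ = 14 − 13 = 1
n=26: ⌊(27·99+82)/185⌋ − ⌊(26·99+82)/185⌋ = ⌊2755/185⌋ − ⌊2656/185⌋ = 14 − 14 = 0
n=27: ⌊(28·99+82)/185⌋ − ⌊(27·99+82)/185⌋ = ⌊2854/185⌋ − ⌊2755/185⌋ = 15 − 14 = 1
n=28: ⌊(29·99+82)/185⌋ − ⌊(28·99+82)/185⌋ = ⌊2953/185⌋ − ⌊2854/185⌋ = 15 − 15 = 0
n=29: ⌊(30·99+82)/185⌋ − ⌊(29·99+82)/185⌋ = ⌊3052/185⌋ − ⌊2953/185⌋ = 16 − 15 = 1
n=30: ⌊(31·99+82)/185⌋ − ⌊(30·99+82)/185⌋ = ⌊3151/185⌋ − ⌊3052/185⌋ = 17 − 16 = 1
n=31: ⌊(32·99+82)/185⌋ − ⌊(31·99+82)/185⌋ = ⌊3250/185⌋ − ⌊3151/185⌋ = 17 − 17 = 0
n=32: ⌊(33·99+82)/185⌋ − ⌊(32·99+82)/185⌋ = ⌊3349/185⌋ − ⌊3250/185⌋ = 18 − 17 = 1
n=33: ⌊(34·99+82)/185⌋ − ⌊(33·99+82)/185⌋ = ⌊3448/185⌋ − ⌊3349/185⌋ = 18 − 18 = 0
n=34: ⌊(35·99+82)/185⌋ − ⌊(34·99+82)/185⌋ = ⌊3547/185⌋ − ⌊3448/185⌋ = 19 − 18 = 1
n=35: ⌊(36·99+82)/185⌋ − ⌊(35·99+82)/185⌋ = ⌊3646/185⌋ − ⌊3547/185⌋ = 19 − 19 = 0
n=36: ⌊(37·99+82)/185⌋ − ⌊(36·99+82)/185⌋ = ⌊3745/185⌋ − ⌊3646/185⌋ = 20 − 19 = 1
n=37: ⌊(38·99+82)/185⌋ − ⌊(37·99+82)/185⌋ = ⌊3844/185⌋ − ⌊3745/185⌋ = 20 − 20 = 0
n=38: ⌊(39·99+82)/185⌋ − ⌊(38·99+82)/185⌋ = ⌊3943/185⌋ − ⌊3844/185⌋ = 21 − 20 = 1
n=39: ⌊(40·99+82)/185⌋ − ⌊(39·99+82)/185⌋ = ⌊4042/185⌋ − ⌊3943/185⌋ = 21 − 21 = 0
n=40: ⌊(41·99+82)/185⌋ − ⌊(40·99+82)/185⌋ = ⌊4141/185⌋ − ⌊4042/185⌋ = 22 − 21 = 1
n=41: ⌊(42·99+82)/185⌋ − ⌊(41·99+82)/185⌋ = ⌊4240/185⌋ − ⌊4141/185⌋ = 22 − 22 = 0
n=42: ⌊(43·99+82)/185⌋ − ⌊(42·99+82)/185⌋ = ⌊4339/185⌋ − ⌊4240/185⌋ = 23 − 22 = 1
n=43: ⌊(44·99+82)/185⌋ − ⌊(43·99+82)/185⌋ = ⌊4438/185⌋ − ⌊4339/185⌋ = 23 − 23 = 0
n=44: ⌊(45·99+82)/185⌋ − ⌊(44·99+82)/185⌋ = ⌊4537/185⌋ − ⌊4438/185⌋ = 24 − 23 = 1
n=45: ⌊(46·99+82)/185⌋ − ⌊(45·99+82)/185⌋ = ⌊4636/185⌋ − ⌊4537/185⌋ = 25 − 24 = 1
n=46: ⌊(47·99+82)/185⌋ − ⌊(46·99+82)/185⌋ = ⌊4735/185⌋ − ⌊4636/185⌋ = 25 − 25 = 0
n=47: ⌊(48·99+82)/185⌋ − ⌊(47·99+82)/185⌋ = ⌊4834/185⌋ − ⌊4735/185⌋ = 26 − 25 = 1
n=48: ⌊(49·99+82)/185⌋ − ⌊(48·99+82)/185⌋ = ⌊4933/185⌋ − ⌊4834/185⌋ = 26 − 26 = 0
n=49: ⌊(50·99+82)/185⌋ − ⌊(49·99+82)/185⌋ = ⌊5032/185⌋ − ⌊4933/185⌋ = 27 − 26 = 1
n=50: ⌊(51·99+82)/185⌋ − ⌊(50·99+82)/185⌋ = ⌊5131/185⌋ − ⌊5032/185⌋ = 27 − 27 = 0
n=51: ⌊(52·99+82)/185⌋ − ⌊(51·99+82)/185⌋ = ⌊5230/185⌋ − ⌊5131/185⌋ = 28 − 27 = 1
n=52: ⌊(53·99+82)/185⌋ − ⌊(52·99+82)/185⌋ = ⌊5329/185⌋ − ⌊5230/185⌋ = 28 − 28 = 0
n=53: ⌊(54·99+82)/185⌋ − ⌊(53·99+82)/185⌋ = ⌊5428/185⌋ − ⌊5329/185⌋ = 29 − 28 = 1
n=54: ⌊(55·99+82)/185⌋ − ⌊(54·99+82)/185⌋ = ⌊5527/185⌋ − ⌊5428/185⌋ = 29 − 29 = 0
n=55: ⌊(56·99+82)/185⌋ − ⌊(55·99+82)/185⌋ = ⌊5626/185⌋ − ⌊5527/185⌋ = 30 − 29 = 1
n=56: ⌊(57·99+82)/185⌋ − ⌊(56·99+82)/185⌋ = ⌊5725/185⌋ − ⌊5626/185⌋ = 30 − 30 = 0
n=57: ⌊(58·99+82)/185⌋ − ⌊(57·99+82)/185⌋ = ⌊5824/185⌋ − ⌊5725/185⌋ = 31 − 30 = 1
n=58: ⌊(59·99+82)/185⌋ − ⌊(58·99+82)/185⌋ = ⌊5923/185⌋ − ⌊5824/185⌋ = 32 − 31 = 1
n=59: ⌊(60·99+82)/185⌋ − ⌊(59·99+82)/185⌋ = ⌊6022/185⌋ − ⌊5923/185⌋ = 32 − 32 = 0
n=60: ⌊(61·99+82)/185⌋ − ⌊(60·99+82)/185⌋ = ⌊6121/185⌋ − ⌊6022/185⌋ = 33 − 32 = 1
n=61: ⌊(62·99+82)/185⌋ − ⌊(61·99+82)/185⌋ = ⌊6220/185⌋ − ⌊6121/185⌋ = 33 − 33 = 0
n=62: ⌊(63·99+82)/185⌋ − ⌊(62·99+82)/185⌋ = ⌊6319/185⌋ − ⌊6220/185⌋ = 34 − 33 = 1
n=63: ⌊(64·99+82)/185⌋ − ⌊(63·99+82)/185⌋ = ⌊6418/185⌋ − ⌊6319/185⌋ = 34 − 34 = 0
n=64: ⌊(65·99+82)/185⌋ − ⌊(64·99+82)/185⌋ = ⌊6517/185⌋ − ⌊6418/185⌋ = 35 − 34 = 1
n=65: ⌊(66·99+82)/185⌋ − ⌊(65·99+82)/185⌋ = ⌊6616/185⌋ − ⌊6517/185⌋ = 35 − 35 = 0
n=66: ⌊(67·99+82)/185⌋ − ⌊(66·99+82)/185⌋ = ⌊6715/185⌋ − ⌊6616/185⌋ = 36 − 35 = 1
n=67: ⌊(68·99+82)/185⌋ − ⌊(67·99+82)/185⌋ = ⌊6814/185⌋ − ⌊6715/185⌋ = 36 − 36 = 0
n=68: ⌊(69·99+82)/185⌋ − ⌊(68·99+82)/185⌋ = ⌊6913/185⌋ − ⌊6814/185⌋ = 37 − 36 = 1
n=69: ⌊(70·99+82)/185⌋ − ⌊(69·99+82)/185⌋ = ⌊7012/185⌋ − ⌊6913/185⌋ = 37 − 37 = 0
n=70: ⌊(71·99+82)/185⌋ − ⌊(70·99+82)/185⌋ = ⌊7111/185⌋ − ⌊7012/185⌋ = 38 − 37 = 1
n=71: ⌊(72·99+82)/185⌋ − ⌊(71·99+82)/185⌋ = ⌊7210/185⌋ − ⌊7111/185⌋ = 38 − 38 = 0
n=72: ⌊(73·99+82)/185⌋ − ⌊(72·99+82)/185⌋ = ⌊7309/185⌋ − ⌊7210/185⌋ = 39 − 38 = 1
n=73: ⌊(74·99+82)/185⌋ − ⌊(73·99+82)/185⌋ = ⌊7408/185⌋ − ⌊7309/185⌋ = 40 − 39 = 1
n=74: ⌊(75·99+82)/185⌋ − ⌊(74·99+82)/185⌋ = ⌊7507/185⌋ − ⌊7408/185⌋ = 40 − 40 = 0
n=75: ⌊(76·99+82)/185⌋ − ⌊(75·99+82)/185⌋ = ⌊7606/185⌋ − ⌊7507/185⌋ = 41 − 40 = 1
n=76: ⌊(77·99+82)/185⌋ − ⌊(76·99+82)/185⌋ = ⌊7705/185⌋ − ⌊7606/185⌋ = 41 − 41 = 0
n=77: ⌊(78·99+82)/185⌋ − ⌊(77·99+82)/185⌋ = ⌊7804/185⌋ − ⌊7705/185⌋ = 42 − 41 = 1
n=78: ⌊(79·99+82)/185⌋ − ⌊(78·99+82)/185⌋ = ⌊7903/185⌋ − ⌊7804/185⌋ = 42 − 42 = 0
n=79: ⌊(80·99+82)/185⌋ − ⌊(79·99+82)/185⌋ = ⌊8002/185⌋ − ⌊7903/185⌋ = 43 − 42 = 1
n=80: ⌊(81·99+82)/185⌋ − ⌊(80·99+82)/185⌋ = ⌊8101/185⌋ − ⌊8002/185⌋ = 43 − 43 = 0
n=81: ⌊(82·99+82)/185⌋ − ⌊(81·99+82)/185⌋ = ⌊8200/185⌋ − ⌊8101/185⌋ = 44 − 43 = 1
n=82: ⌊(83·99+82)/185⌋ − ⌊(82·99+82)/185⌋ = ⌊8299/185⌋ − ⌊8200/185⌋ = 44 − 44 = 0
n=83: ⌊(84·99+82)/185⌋ − ⌊(83·99+82)/185⌋ = ⌊8398/185⌋ − ⌊8299/185⌋ = 45 − 44 = 1
n=84: ⌊(85·99+82)/185⌋ − ⌊(84·99+82)/185⌋ = ⌊8497/185⌋ − ⌊8398/185⌋ = 45 − 45 = 0
n=85: ⌊(86·99+82)/185⌋ − ⌊(85·99+82)/185⌋ = ⌊8596/185⌋ − ⌊8497/185⌋ = 46 − 45 = 1
n=86: ⌊(87·99+82)/185⌋ − ⌊(86·99+82)/185⌋ = ⌊8695/185⌋ − ⌊8596/185⌋ = 47 − 46 = 1
n=87: ⌊(88·99+82)/185⌋ − ⌊(87·99+82)/185⌋ = ⌊8794/185⌋ − ⌊8695/185⌋ = 47 − 47 = 0
n=88: ⌊(89·99+82)/185⌋ − ⌊(88·99+82)/185⌋ = ⌊8893/185⌋ − ⌊8794/185⌋ = 48 − 47 = 1
n=89: ⌊(90·99+82)/185⌋ − ⌊(89·99+82)/185⌋ = ⌊8992/185⌋ − ⌊8893/185⌋ = 48 − 48 = 0
n=90: ⌊(91·99+82)/185⌋ − ⌊(90·99+82)/185⌋ = ⌊9091/185⌋ − ⌊8992/185⌋ = 49 − 48 = 1
n=91: ⌊(92·99+82)/185⌋ − ⌊(91·99+82)/185⌋ = ⌊9190/185⌋ − ⌊9091/185⌋ = 49 − 49 = 0
n=92: ⌊(93·99+82)/185⌋ − ⌊(92·99+82)/185⌋ = ⌊9289/185⌋ − ⌊9190/185⌋ = 50 − 49 = 1
n=93: ⌊(94·99+82)/185⌋ − ⌊(93·99+82)/185⌋ = ⌊9388/185⌋ − ⌊9289/185⌋ = 50 − 50 = 0
n=94: ⌊(95·99+82)/185⌋ − ⌊(94·99+82)/185⌋ = ⌊9487/185⌋ − ⌊9388/185⌋ = 51 − 50 = 1
n=95: ⌊(96·99+82)/185⌋ − ⌊(95·99+82)/185⌋ = ⌊9586/185⌋ − ⌊9487/185⌋ = 51 − 51 = 0
n=96: ⌊(97·99+82)/185⌋ − ⌊(96·99+82)/185⌋ = ⌊9685/185⌋ − ⌊9586/185⌋ = 52 − 51 = 1
n=97: ⌊(98·99+82)/185⌋ − ⌊(97·99+82)/185⌋ = ⌊9784/185⌋ − ⌊9685/185⌋ = 52 − 52 = 0
n=98: ⌊(99·99+82)/185⌋ − ⌊(98·99+82)/185⌋ = ⌊9883/185⌋ − ⌊9784/185⌋ = 53 − 52 = 1
n=99: ⌊(100·99+82)/185⌋ − ⌊(99·99+82)/185⌋ = ⌊9982/185⌋ − ⌊9883/185⌋ = 53 − 53 = 0
n=100: ⌊(101·99+82)/185⌋ − ⌊(100·99+82)/185⌋ = ⌊10081/185⌋ − ⌊9982/185⌋ = 54 − 53 = 1
n=101: ⌊(102·99+82)/185⌋ − ⌊(101·99+82)/185⌋ = ⌊10180/185⌋ − ⌊10081/185⌋ = 55 − 54 = 1


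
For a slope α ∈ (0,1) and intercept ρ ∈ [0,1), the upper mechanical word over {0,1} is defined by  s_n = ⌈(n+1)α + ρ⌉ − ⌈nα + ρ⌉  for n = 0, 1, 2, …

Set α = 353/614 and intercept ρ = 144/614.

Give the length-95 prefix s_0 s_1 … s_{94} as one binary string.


01011010101101011010101101010110101011010101101010110101101010110101011010101101010110101011010

n=0: ⌈(1·353+144)/614⌉ − ⌈(0·353+144)/614⌉ = ⌈497/614⌉ − ⌈144/614⌉ = 1 − 1 = 0
n=1: ⌈(2·353+144)/614⌉ − ⌈(1·353+144)/614⌉ = ⌈850/614⌉ − ⌈497/614⌉ = 2 − 1 = 1
n=2: ⌈(3·353+144)/614⌉ − ⌈(2·353+144)/614⌉ = ⌈1203/614⌉ − ⌈850/614⌉ = 2 − 2 = 0
n=3: ⌈(4·353+144)/614⌉ − ⌈(3·353+144)/614⌉ = ⌈1556/614⌉ − ⌈1203/614⌉ = 3 − 2 = 1
n=4: ⌈(5·353+144)/614⌉ − ⌈(4·353+144)/614⌉ = ⌈1909/614⌉ − ⌈1556/614⌉ = 4 − 3 = 1
n=5: ⌈(6·353+144)/614⌉ − ⌈(5·353+144)/614⌉ = ⌈2262/614⌉ − ⌈1909/614⌉ = 4 − 4 = 0
n=6: ⌈(7·353+144)/614⌉ − ⌈(6·353+144)/614⌉ = ⌈2615/614⌉ − ⌈2262/614⌉ = 5 − 4 = 1
n=7: ⌈(8·353+144)/614⌉ − ⌈(7·353+144)/614⌉ = ⌈2968/614⌉ − ⌈2615/614⌉ = 5 − 5 = 0
n=8: ⌈(9·353+144)/614⌉ − ⌈(8·353+144)/614⌉ = ⌈3321/614⌉ − ⌈2968/614⌉ = 6 − 5 = 1
n=9: ⌈(10·353+144)/614⌉ − ⌈(9·353+144)/614⌉ = ⌈3674/614⌉ − ⌈3321/614⌉ = 6 − 6 = 0
n=10: ⌈(11·353+144)/614⌉ − ⌈(10·353+144)/614⌉ = ⌈4027/614⌉ − ⌈3674/614⌉ = 7 − 6 = 1
n=11: ⌈(12·353+144)/614⌉ − ⌈(11·353+144)/614⌉ = ⌈4380/614⌉ − ⌈4027/614⌉ = 8 − 7 = 1
n=12: ⌈(13·353+144)/614⌉ − ⌈(12·353+144)/614⌉ = ⌈4733/614⌉ − ⌈4380/614⌉ = 8 − 8 = 0
n=13: ⌈(14·353+144)/614⌉ − ⌈(13·353+144)/614⌉ = ⌈5086/614⌉ − ⌈4733/614⌉ = 9 − 8 = 1
n=14: ⌈(15·353+144)/614⌉ − ⌈(14·353+144)/614⌉ = ⌈5439/614⌉ − ⌈5086/614⌉ = 9 − 9 = 0
n=15: ⌈(16·353+144)/614⌉ − ⌈(15·353+144)/614⌉ = ⌈5792/614⌉ − ⌈5439/614⌉ = 10 − 9 = 1
n=16: ⌈(17·353+144)/614⌉ − ⌈(16·353+144)/614⌉ = ⌈6145/614⌉ − ⌈5792/614⌉ = 11 − 10 = 1
n=17: ⌈(18·353+144)/614⌉ − ⌈(17·353+144)/614⌉ = ⌈6498/614⌉ − ⌈6145/614⌉ = 11 − 11 = 0
n=18: ⌈(19·353+144)/614⌉ − ⌈(18·353+144)/614⌉ = ⌈6851/614⌉ − ⌈6498/614⌉ = 12 − 11 = 1
n=19: ⌈(20·353+144)/614⌉ − ⌈(19·353+144)/614⌉ = ⌈7204/614⌉ − ⌈6851/614⌉ = 12 − 12 = 0
n=20: ⌈(21·353+144)/614⌉ − ⌈(20·353+144)/614⌉ = ⌈7557/614⌉ − ⌈7204/614⌉ = 13 − 12 = 1
n=21: ⌈(22·353+144)/614⌉ − ⌈(21·353+144)/614⌉ = ⌈7910/614⌉ − ⌈7557/614⌉ = 13 − 13 = 0
n=22: ⌈(23·353+144)/614⌉ − ⌈(22·353+144)/614⌉ = ⌈8263/614⌉ − ⌈7910/614⌉ = 14 − 13 = 1
n=23: ⌈(24·353+144)/614⌉ − ⌈(23·353+144)/614⌉ = ⌈8616/614⌉ − ⌈8263/614⌉ = 15 − 14 = 1
n=24: ⌈(25·353+144)/614⌉ − ⌈(24·353+144)/614⌉ = ⌈8969/614⌉ − ⌈8616/614⌉ = 15 − 15 = 0
n=25: ⌈(26·353+144)/614⌉ − ⌈(25·353+144)/614⌉ = ⌈9322/614⌉ − ⌈8969/614⌉ = 16 − 15 = 1
n=26: ⌈(27·353+144)/614⌉ − ⌈(26·353+144)/614⌉ = ⌈9675/614⌉ − ⌈9322/614⌉ = 16 − 16 = 0
n=27: ⌈(28·353+144)/614⌉ − ⌈(27·353+144)/614⌉ = ⌈10028/614⌉ − ⌈9675/614⌉ = 17 − 16 = 1
n=28: ⌈(29·353+144)/614⌉ − ⌈(28·353+144)/614⌉ = ⌈10381/614⌉ − ⌈10028/614⌉ = 17 − 17 = 0
n=29: ⌈(30·353+144)/614⌉ − ⌈(29·353+144)/614⌉ = ⌈10734/614⌉ − ⌈10381/614⌉ = 18 − 17 = 1
n=30: ⌈(31·353+144)/614⌉ − ⌈(30·353+144)/614⌉ = ⌈11087/614⌉ − ⌈10734/614⌉ = 19 − 18 = 1
n=31: ⌈(32·353+144)/614⌉ − ⌈(31·353+144)/614⌉ = ⌈11440/614⌉ − ⌈11087/614⌉ = 19 − 19 = 0
n=32: ⌈(33·353+144)/614⌉ − ⌈(32·353+144)/614⌉ = ⌈11793/614⌉ − ⌈11440/614⌉ = 20 − 19 = 1
n=33: ⌈(34·353+144)/614⌉ − ⌈(33·353+144)/614⌉ = ⌈12146/614⌉ − ⌈11793/614⌉ = 20 − 20 = 0
n=34: ⌈(35·353+144)/614⌉ − ⌈(34·353+144)/614⌉ = ⌈12499/614⌉ − ⌈12146/614⌉ = 21 − 20 = 1
n=35: ⌈(36·353+144)/614⌉ − ⌈(35·353+144)/614⌉ = ⌈12852/614⌉ − ⌈12499/614⌉ = 21 − 21 = 0
n=36: ⌈(37·353+144)/614⌉ − ⌈(36·353+144)/614⌉ = ⌈13205/614⌉ − ⌈12852/614⌉ = 22 − 21 = 1
n=37: ⌈(38·353+144)/614⌉ − ⌈(37·353+144)/614⌉ = ⌈13558/614⌉ − ⌈13205/614⌉ = 23 − 22 = 1
n=38: ⌈(39·353+144)/614⌉ − ⌈(38·353+144)/614⌉ = ⌈13911/614⌉ − ⌈13558/614⌉ = 23 − 23 = 0
n=39: ⌈(40·353+144)/614⌉ − ⌈(39·353+144)/614⌉ = ⌈14264/614⌉ − ⌈13911/614⌉ = 24 − 23 = 1
n=40: ⌈(41·353+144)/614⌉ − ⌈(40·353+144)/614⌉ = ⌈14617/614⌉ − ⌈14264/614⌉ = 24 − 24 = 0
n=41: ⌈(42·353+144)/614⌉ − ⌈(41·353+144)/614⌉ = ⌈14970/614⌉ − ⌈14617/614⌉ = 25 − 24 = 1
n=42: ⌈(43·353+144)/614⌉ − ⌈(42·353+144)/614⌉ = ⌈15323/614⌉ − ⌈14970/614⌉ = 25 − 25 = 0
n=43: ⌈(44·353+144)/614⌉ − ⌈(43·353+144)/614⌉ = ⌈15676/614⌉ − ⌈15323/614⌉ = 26 − 25 = 1
n=44: ⌈(45·353+144)/614⌉ − ⌈(44·353+144)/614⌉ = ⌈16029/614⌉ − ⌈15676/614⌉ = 27 − 26 = 1
n=45: ⌈(46·353+144)/614⌉ − ⌈(45·353+144)/614⌉ = ⌈16382/614⌉ − ⌈16029/614⌉ = 27 − 27 = 0
n=46: ⌈(47·353+144)/614⌉ − ⌈(46·353+144)/614⌉ = ⌈16735/614⌉ − ⌈16382/614⌉ = 28 − 27 = 1
n=47: ⌈(48·353+144)/614⌉ − ⌈(47·353+144)/614⌉ = ⌈17088/614⌉ − ⌈16735/614⌉ = 28 − 28 = 0
n=48: ⌈(49·353+144)/614⌉ − ⌈(48·353+144)/614⌉ = ⌈17441/614⌉ − ⌈17088/614⌉ = 29 − 28 = 1
n=49: ⌈(50·353+144)/614⌉ − ⌈(49·353+144)/614⌉ = ⌈17794/614⌉ − ⌈17441/614⌉ = 29 − 29 = 0
n=50: ⌈(51·353+144)/614⌉ − ⌈(50·353+144)/614⌉ = ⌈18147/614⌉ − ⌈17794/614⌉ = 30 − 29 = 1
n=51: ⌈(52·353+144)/614⌉ − ⌈(51·353+144)/614⌉ = ⌈18500/614⌉ − ⌈18147/614⌉ = 31 − 30 = 1
n=52: ⌈(53·353+144)/614⌉ − ⌈(52·353+144)/614⌉ = ⌈18853/614⌉ − ⌈18500/614⌉ = 31 − 31 = 0
n=53: ⌈(54·353+144)/614⌉ − ⌈(53·353+144)/614⌉ = ⌈19206/614⌉ − ⌈18853/614⌉ = 32 − 31 = 1
n=54: ⌈(55·353+144)/614⌉ − ⌈(54·353+144)/614⌉ = ⌈19559/614⌉ − ⌈19206/614⌉ = 32 − 32 = 0
n=55: ⌈(56·353+144)/614⌉ − ⌈(55·353+144)/614⌉ = ⌈19912/614⌉ − ⌈19559/614⌉ = 33 − 32 = 1
n=56: ⌈(57·353+144)/614⌉ − ⌈(56·353+144)/614⌉ = ⌈20265/614⌉ − ⌈19912/614⌉ = 34 − 33 = 1
n=57: ⌈(58·353+144)/614⌉ − ⌈(57·353+144)/614⌉ = ⌈20618/614⌉ − ⌈20265/614⌉ = 34 − 34 = 0
n=58: ⌈(59·353+144)/614⌉ − ⌈(58·353+144)/614⌉ = ⌈20971/614⌉ − ⌈20618/614⌉ = 35 − 34 = 1
n=59: ⌈(60·353+144)/614⌉ − ⌈(59·353+144)/614⌉ = ⌈21324/614⌉ − ⌈20971/614⌉ = 35 − 35 = 0
n=60: ⌈(61·353+144)/614⌉ − ⌈(60·353+144)/614⌉ = ⌈21677/614⌉ − ⌈21324/614⌉ = 36 − 35 = 1
n=61: ⌈(62·353+144)/614⌉ − ⌈(61·353+144)/614⌉ = ⌈22030/614⌉ − ⌈21677/614⌉ = 36 − 36 = 0
n=62: ⌈(63·353+144)/614⌉ − ⌈(62·353+144)/614⌉ = ⌈22383/614⌉ − ⌈22030/614⌉ = 37 − 36 = 1
n=63: ⌈(64·353+144)/614⌉ − ⌈(63·353+144)/614⌉ = ⌈22736/614⌉ − ⌈22383/614⌉ = 38 − 37 = 1
n=64: ⌈(65·353+144)/614⌉ − ⌈(64·353+144)/614⌉ = ⌈23089/614⌉ − ⌈22736/614⌉ = 38 − 38 = 0
n=65: ⌈(66·353+144)/614⌉ − ⌈(65·353+144)/614⌉ = ⌈23442/614⌉ − ⌈23089/614⌉ = 39 − 38 = 1
n=66: ⌈(67·353+144)/614⌉ − ⌈(66·353+144)/614⌉ = ⌈23795/614⌉ − ⌈23442/614⌉ = 39 − 39 = 0
n=67: ⌈(68·353+144)/614⌉ − ⌈(67·353+144)/614⌉ = ⌈24148/614⌉ − ⌈23795/614⌉ = 40 − 39 = 1
n=68: ⌈(69·353+144)/614⌉ − ⌈(68·353+144)/614⌉ = ⌈24501/614⌉ − ⌈24148/614⌉ = 40 − 40 = 0
n=69: ⌈(70·353+144)/614⌉ − ⌈(69·353+144)/614⌉ = ⌈24854/614⌉ − ⌈24501/614⌉ = 41 − 40 = 1
n=70: ⌈(71·353+144)/614⌉ − ⌈(70·353+144)/614⌉ = ⌈25207/614⌉ − ⌈24854/614⌉ = 42 − 41 = 1
n=71: ⌈(72·353+144)/614⌉ − ⌈(71·353+144)/614⌉ = ⌈25560/614⌉ − ⌈25207/614⌉ = 42 − 42 = 0
n=72: ⌈(73·353+144)/614⌉ − ⌈(72·353+144)/614⌉ = ⌈25913/614⌉ − ⌈25560/614⌉ = 43 − 42 = 1
n=73: ⌈(74·353+144)/614⌉ − ⌈(73·353+144)/614⌉ = ⌈26266/614⌉ − ⌈25913/614⌉ = 43 − 43 = 0
n=74: ⌈(75·353+144)/614⌉ − ⌈(74·353+144)/614⌉ = ⌈26619/614⌉ − ⌈26266/614⌉ = 44 − 43 = 1
n=75: ⌈(76·353+144)/614⌉ − ⌈(75·353+144)/614⌉ = ⌈26972/614⌉ − ⌈26619/614⌉ = 44 − 44 = 0
n=76: ⌈(77·353+144)/614⌉ − ⌈(76·353+144)/614⌉ = ⌈27325/614⌉ − ⌈26972/614⌉ = 45 − 44 = 1
n=77: ⌈(78·353+144)/614⌉ − ⌈(77·353+144)/614⌉ = ⌈27678/614⌉ − ⌈27325/614⌉ = 46 − 45 = 1
n=78: ⌈(79·353+144)/614⌉ − ⌈(78·353+144)/614⌉ = ⌈28031/614⌉ − ⌈27678/614⌉ = 46 − 46 = 0
n=79: ⌈(80·353+144)/614⌉ − ⌈(79·353+144)/614⌉ = ⌈28384/614⌉ − ⌈28031/614⌉ = 47 − 46 = 1
n=80: ⌈(81·353+144)/614⌉ − ⌈(80·353+144)/614⌉ = ⌈28737/614⌉ − ⌈28384/614⌉ = 47 − 47 = 0
n=81: ⌈(82·353+144)/614⌉ − ⌈(81·353+144)/614⌉ = ⌈29090/614⌉ − ⌈28737/614⌉ = 48 − 47 = 1
n=82: ⌈(83·353+144)/614⌉ − ⌈(82·353+144)/614⌉ = ⌈29443/614⌉ − ⌈29090/614⌉ = 48 − 48 = 0
n=83: ⌈(84·353+144)/614⌉ − ⌈(83·353+144)/614⌉ = ⌈29796/614⌉ − ⌈29443/614⌉ = 49 − 48 = 1
n=84: ⌈(85·353+144)/614⌉ − ⌈(84·353+144)/614⌉ = ⌈30149/614⌉ − ⌈29796/614⌉ = 50 − 49 = 1
n=85: ⌈(86·353+144)/614⌉ − ⌈(85·353+144)/614⌉ = ⌈30502/614⌉ − ⌈30149/614⌉ = 50 − 50 = 0
n=86: ⌈(87·353+144)/614⌉ − ⌈(86·353+144)/614⌉ = ⌈30855/614⌉ − ⌈30502/614⌉ = 51 − 50 = 1
n=87: ⌈(88·353+144)/614⌉ − ⌈(87·353+144)/614⌉ = ⌈31208/614⌉ − ⌈30855/614⌉ = 51 − 51 = 0
n=88: ⌈(89·353+144)/614⌉ − ⌈(88·353+144)/614⌉ = ⌈31561/614⌉ − ⌈31208/614⌉ = 52 − 51 = 1
n=89: ⌈(90·353+144)/614⌉ − ⌈(89·353+144)/614⌉ = ⌈31914/614⌉ − ⌈31561/614⌉ = 52 − 52 = 0
n=90: ⌈(91·353+144)/614⌉ − ⌈(90·353+144)/614⌉ = ⌈32267/614⌉ − ⌈31914/614⌉ = 53 − 52 = 1
n=91: ⌈(92·353+144)/614⌉ − ⌈(91·353+144)/614⌉ = ⌈32620/614⌉ − ⌈32267/614⌉ = 54 − 53 = 1
n=92: ⌈(93·353+144)/614⌉ − ⌈(92·353+144)/614⌉ = ⌈32973/614⌉ − ⌈32620/614⌉ = 54 − 54 = 0
n=93: ⌈(94·353+144)/614⌉ − ⌈(93·353+144)/614⌉ = ⌈33326/614⌉ − ⌈32973/614⌉ = 55 − 54 = 1
n=94: ⌈(95·353+144)/614⌉ − ⌈(94·353+144)/614⌉ = ⌈33679/614⌉ − ⌈33326/614⌉ = 55 − 55 = 0


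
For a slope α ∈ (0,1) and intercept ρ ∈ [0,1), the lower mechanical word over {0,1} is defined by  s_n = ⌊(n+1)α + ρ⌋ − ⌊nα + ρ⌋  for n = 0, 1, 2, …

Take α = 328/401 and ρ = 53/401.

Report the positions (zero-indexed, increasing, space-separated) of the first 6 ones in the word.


1 2 3 4 5 7

n=0: ⌊381/401⌋−⌊53/401⌋ = 0−0 = 0
n=1: ⌊709/401⌋−⌊381/401⌋ = 1−0 = 1  ← one
n=2: ⌊1037/401⌋−⌊709/401⌋ = 2−1 = 1  ← one
n=3: ⌊1365/401⌋−⌊1037/401⌋ = 3−2 = 1  ← one
n=4: ⌊1693/401⌋−⌊1365/401⌋ = 4−3 = 1  ← one
n=5: ⌊2021/401⌋−⌊1693/401⌋ = 5−4 = 1  ← one
n=6: ⌊2349/401⌋−⌊2021/401⌋ = 5−5 = 0
n=7: ⌊2677/401⌋−⌊2349/401⌋ = 6−5 = 1  ← one
positions of the first 6 ones: 1 2 3 4 5 7


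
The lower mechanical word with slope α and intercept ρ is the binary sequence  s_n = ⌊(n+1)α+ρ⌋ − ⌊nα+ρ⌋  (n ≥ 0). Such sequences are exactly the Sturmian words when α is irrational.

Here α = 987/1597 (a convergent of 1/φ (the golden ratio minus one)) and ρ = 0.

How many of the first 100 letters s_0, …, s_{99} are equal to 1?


#1s = Σ_{n=0}^{99} s_n = Σ_{n=0}^{99} (⌊(n+1)α+ρ⌋ − ⌊nα+ρ⌋)
the sum telescopes: every ⌊nα+ρ⌋ with 0 < n < 100 appears once with + and once with −, leaving ⌊100α+ρ⌋ − ⌊0·α+ρ⌋
100α + ρ = (100·987) / 1597 = 98700/1597
ρ = 0/1597
⌊98700/1597⌋ = 61,  ⌊0/1597⌋ = 0
#1s = 61 − 0 = 61

61


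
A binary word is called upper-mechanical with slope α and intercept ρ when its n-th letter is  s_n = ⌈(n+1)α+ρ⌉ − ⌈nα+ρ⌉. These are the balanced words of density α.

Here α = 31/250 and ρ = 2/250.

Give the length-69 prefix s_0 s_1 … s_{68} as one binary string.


000000001000000010000000100000001000000010000000100000001000000010000

n=0: ⌈(1·31+2)/250⌉ − ⌈(0·31+2)/250⌉ = ⌈33/250⌉ − ⌈2/250⌉ = 1 − 1 = 0
n=1: ⌈(2·31+2)/250⌉ − ⌈(1·31+2)/250⌉ = ⌈64/250⌉ − ⌈33/250⌉ = 1 − 1 = 0
n=2: ⌈(3·31+2)/250⌉ − ⌈(2·31+2)/250⌉ = ⌈95/250⌉ − ⌈64/250⌉ = 1 − 1 = 0
n=3: ⌈(4·31+2)/250⌉ − ⌈(3·31+2)/250⌉ = ⌈126/250⌉ − ⌈95/250⌉ = 1 − 1 = 0
n=4: ⌈(5·31+2)/250⌉ − ⌈(4·31+2)/250⌉ = ⌈157/250⌉ − ⌈126/250⌉ = 1 − 1 = 0
n=5: ⌈(6·31+2)/250⌉ − ⌈(5·31+2)/250⌉ = ⌈188/250⌉ − ⌈157/250⌉ = 1 − 1 = 0
n=6: ⌈(7·31+2)/250⌉ − ⌈(6·31+2)/250⌉ = ⌈219/250⌉ − ⌈188/250⌉ = 1 − 1 = 0
n=7: ⌈(8·31+2)/250⌉ − ⌈(7·31+2)/250⌉ = ⌈250/250⌉ − ⌈219/250⌉ = 1 − 1 = 0
n=8: ⌈(9·31+2)/250⌉ − ⌈(8·31+2)/250⌉ = ⌈281/250⌉ − ⌈250/250⌉ = 2 − 1 = 1
n=9: ⌈(10·31+2)/250⌉ − ⌈(9·31+2)/250⌉ = ⌈312/250⌉ − ⌈281/250⌉ = 2 − 2 = 0
n=10: ⌈(11·31+2)/250⌉ − ⌈(10·31+2)/250⌉ = ⌈343/250⌉ − ⌈312/250⌉ = 2 − 2 = 0
n=11: ⌈(12·31+2)/250⌉ − ⌈(11·31+2)/250⌉ = ⌈374/250⌉ − ⌈343/250⌉ = 2 − 2 = 0
n=12: ⌈(13·31+2)/250⌉ − ⌈(12·31+2)/250⌉ = ⌈405/250⌉ − ⌈374/250⌉ = 2 − 2 = 0
n=13: ⌈(14·31+2)/250⌉ − ⌈(13·31+2)/250⌉ = ⌈436/250⌉ − ⌈405/250⌉ = 2 − 2 = 0
n=14: ⌈(15·31+2)/250⌉ − ⌈(14·31+2)/250⌉ = ⌈467/250⌉ − ⌈436/250⌉ = 2 − 2 = 0
n=15: ⌈(16·31+2)/250⌉ − ⌈(15·31+2)/250⌉ = ⌈498/250⌉ − ⌈467/250⌉ = 2 − 2 = 0
n=16: ⌈(17·31+2)/250⌉ − ⌈(16·31+2)/250⌉ = ⌈529/250⌉ − ⌈498/250⌉ = 3 − 2 = 1
n=17: ⌈(18·31+2)/250⌉ − ⌈(17·31+2)/250⌉ = ⌈560/250⌉ − ⌈529/250⌉ = 3 − 3 = 0
n=18: ⌈(19·31+2)/250⌉ − ⌈(18·31+2)/250⌉ = ⌈591/250⌉ − ⌈560/250⌉ = 3 − 3 = 0
n=19: ⌈(20·31+2)/250⌉ − ⌈(19·31+2)/250⌉ = ⌈622/250⌉ − ⌈591/250⌉ = 3 − 3 = 0
n=20: ⌈(21·31+2)/250⌉ − ⌈(20·31+2)/250⌉ = ⌈653/250⌉ − ⌈622/250⌉ = 3 − 3 = 0
n=21: ⌈(22·31+2)/250⌉ − ⌈(21·31+2)/250⌉ = ⌈684/250⌉ − ⌈653/250⌉ = 3 − 3 = 0
n=22: ⌈(23·31+2)/250⌉ − ⌈(22·31+2)/250⌉ = ⌈715/250⌉ − ⌈684/250⌉ = 3 − 3 = 0
n=23: ⌈(24·31+2)/250⌉ − ⌈(23·31+2)/250⌉ = ⌈746/250⌉ − ⌈715/250⌉ = 3 − 3 = 0
n=24: ⌈(25·31+2)/250⌉ − ⌈(24·31+2)/250⌉ = ⌈777/250⌉ − ⌈746/250⌉ = 4 − 3 = 1
n=25: ⌈(26·31+2)/250⌉ − ⌈(25·31+2)/250⌉ = ⌈808/250⌉ − ⌈777/250⌉ = 4 − 4 = 0
n=26: ⌈(27·31+2)/250⌉ − ⌈(26·31+2)/250⌉ = ⌈839/250⌉ − ⌈808/250⌉ = 4 − 4 = 0
n=27: ⌈(28·31+2)/250⌉ − ⌈(27·31+2)/250⌉ = ⌈870/250⌉ − ⌈839/250⌉ = 4 − 4 = 0
n=28: ⌈(29·31+2)/250⌉ − ⌈(28·31+2)/250⌉ = ⌈901/250⌉ − ⌈870/250⌉ = 4 − 4 = 0
n=29: ⌈(30·31+2)/250⌉ − ⌈(29·31+2)/250⌉ = ⌈932/250⌉ − ⌈901/250⌉ = 4 − 4 = 0
n=30: ⌈(31·31+2)/250⌉ − ⌈(30·31+2)/250⌉ = ⌈963/250⌉ − ⌈932/250⌉ = 4 − 4 = 0
n=31: ⌈(32·31+2)/250⌉ − ⌈(31·31+2)/250⌉ = ⌈994/250⌉ − ⌈963/250⌉ = 4 − 4 = 0
n=32: ⌈(33·31+2)/250⌉ − ⌈(32·31+2)/250⌉ = ⌈1025/250⌉ − ⌈994/250⌉ = 5 − 4 = 1
n=33: ⌈(34·31+2)/250⌉ − ⌈(33·31+2)/250⌉ = ⌈1056/250⌉ − ⌈1025/250⌉ = 5 − 5 = 0
n=34: ⌈(35·31+2)/250⌉ − ⌈(34·31+2)/250⌉ = ⌈1087/250⌉ − ⌈1056/250⌉ = 5 − 5 = 0
n=35: ⌈(36·31+2)/250⌉ − ⌈(35·31+2)/250⌉ = ⌈1118/250⌉ − ⌈1087/250⌉ = 5 − 5 = 0
n=36: ⌈(37·31+2)/250⌉ − ⌈(36·31+2)/250⌉ = ⌈1149/250⌉ − ⌈1118/250⌉ = 5 − 5 = 0
n=37: ⌈(38·31+2)/250⌉ − ⌈(37·31+2)/250⌉ = ⌈1180/250⌉ − ⌈1149/250⌉ = 5 − 5 = 0
n=38: ⌈(39·31+2)/250⌉ − ⌈(38·31+2)/250⌉ = ⌈1211/250⌉ − ⌈1180/250⌉ = 5 − 5 = 0
n=39: ⌈(40·31+2)/250⌉ − ⌈(39·31+2)/250⌉ = ⌈1242/250⌉ − ⌈1211/250⌉ = 5 − 5 = 0
n=40: ⌈(41·31+2)/250⌉ − ⌈(40·31+2)/250⌉ = ⌈1273/250⌉ − ⌈1242/250⌉ = 6 − 5 = 1
n=41: ⌈(42·31+2)/250⌉ − ⌈(41·31+2)/250⌉ = ⌈1304/250⌉ − ⌈1273/250⌉ = 6 − 6 = 0
n=42: ⌈(43·31+2)/250⌉ − ⌈(42·31+2)/250⌉ = ⌈1335/250⌉ − ⌈1304/250⌉ = 6 − 6 = 0
n=43: ⌈(44·31+2)/250⌉ − ⌈(43·31+2)/250⌉ = ⌈1366/250⌉ − ⌈1335/250⌉ = 6 − 6 = 0
n=44: ⌈(45·31+2)/250⌉ − ⌈(44·31+2)/250⌉ = ⌈1397/250⌉ − ⌈1366/250⌉ = 6 − 6 = 0
n=45: ⌈(46·31+2)/250⌉ − ⌈(45·31+2)/250⌉ = ⌈1428/250⌉ − ⌈1397/250⌉ = 6 − 6 = 0
n=46: ⌈(47·31+2)/250⌉ − ⌈(46·31+2)/250⌉ = ⌈1459/250⌉ − ⌈1428/250⌉ = 6 − 6 = 0
n=47: ⌈(48·31+2)/250⌉ − ⌈(47·31+2)/250⌉ = ⌈1490/250⌉ − ⌈1459/250⌉ = 6 − 6 = 0
n=48: ⌈(49·31+2)/250⌉ − ⌈(48·31+2)/250⌉ = ⌈1521/250⌉ − ⌈1490/250⌉ = 7 − 6 = 1
n=49: ⌈(50·31+2)/250⌉ − ⌈(49·31+2)/250⌉ = ⌈1552/250⌉ − ⌈1521/250⌉ = 7 − 7 = 0
n=50: ⌈(51·31+2)/250⌉ − ⌈(50·31+2)/250⌉ = ⌈1583/250⌉ − ⌈1552/250⌉ = 7 − 7 = 0
n=51: ⌈(52·31+2)/250⌉ − ⌈(51·31+2)/250⌉ = ⌈1614/250⌉ − ⌈1583/250⌉ = 7 − 7 = 0
n=52: ⌈(53·31+2)/250⌉ − ⌈(52·31+2)/250⌉ = ⌈1645/250⌉ − ⌈1614/250⌉ = 7 − 7 = 0
n=53: ⌈(54·31+2)/250⌉ − ⌈(53·31+2)/250⌉ = ⌈1676/250⌉ − ⌈1645/250⌉ = 7 − 7 = 0
n=54: ⌈(55·31+2)/250⌉ − ⌈(54·31+2)/250⌉ = ⌈1707/250⌉ − ⌈1676/250⌉ = 7 − 7 = 0
n=55: ⌈(56·31+2)/250⌉ − ⌈(55·31+2)/250⌉ = ⌈1738/250⌉ − ⌈1707/250⌉ = 7 − 7 = 0
n=56: ⌈(57·31+2)/250⌉ − ⌈(56·31+2)/250⌉ = ⌈1769/250⌉ − ⌈1738/250⌉ = 8 − 7 = 1
n=57: ⌈(58·31+2)/250⌉ − ⌈(57·31+2)/250⌉ = ⌈1800/250⌉ − ⌈1769/250⌉ = 8 − 8 = 0
n=58: ⌈(59·31+2)/250⌉ − ⌈(58·31+2)/250⌉ = ⌈1831/250⌉ − ⌈1800/250⌉ = 8 − 8 = 0
n=59: ⌈(60·31+2)/250⌉ − ⌈(59·31+2)/250⌉ = ⌈1862/250⌉ − ⌈1831/250⌉ = 8 − 8 = 0
n=60: ⌈(61·31+2)/250⌉ − ⌈(60·31+2)/250⌉ = ⌈1893/250⌉ − ⌈1862/250⌉ = 8 − 8 = 0
n=61: ⌈(62·31+2)/250⌉ − ⌈(61·31+2)/250⌉ = ⌈1924/250⌉ − ⌈1893/250⌉ = 8 − 8 = 0
n=62: ⌈(63·31+2)/250⌉ − ⌈(62·31+2)/250⌉ = ⌈1955/250⌉ − ⌈1924/250⌉ = 8 − 8 = 0
n=63: ⌈(64·31+2)/250⌉ − ⌈(63·31+2)/250⌉ = ⌈1986/250⌉ − ⌈1955/250⌉ = 8 − 8 = 0
n=64: ⌈(65·31+2)/250⌉ − ⌈(64·31+2)/250⌉ = ⌈2017/250⌉ − ⌈1986/250⌉ = 9 − 8 = 1
n=65: ⌈(66·31+2)/250⌉ − ⌈(65·31+2)/250⌉ = ⌈2048/250⌉ − ⌈2017/250⌉ = 9 − 9 = 0
n=66: ⌈(67·31+2)/250⌉ − ⌈(66·31+2)/250⌉ = ⌈2079/250⌉ − ⌈2048/250⌉ = 9 − 9 = 0
n=67: ⌈(68·31+2)/250⌉ − ⌈(67·31+2)/250⌉ = ⌈2110/250⌉ − ⌈2079/250⌉ = 9 − 9 = 0
n=68: ⌈(69·31+2)/250⌉ − ⌈(68·31+2)/250⌉ = ⌈2141/250⌉ − ⌈2110/250⌉ = 9 − 9 = 0


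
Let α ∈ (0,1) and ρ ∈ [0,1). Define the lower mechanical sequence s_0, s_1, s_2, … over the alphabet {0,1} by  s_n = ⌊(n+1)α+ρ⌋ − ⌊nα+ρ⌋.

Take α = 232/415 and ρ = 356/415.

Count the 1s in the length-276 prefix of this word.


155

#1s = Σ_{n=0}^{275} s_n = Σ_{n=0}^{275} (⌊(n+1)α+ρ⌋ − ⌊nα+ρ⌋)
the sum telescopes: every ⌊nα+ρ⌋ with 0 < n < 276 appears once with + and once with −, leaving ⌊276α+ρ⌋ − ⌊0·α+ρ⌋
276α + ρ = (276·232 + 356) / 415 = 64388/415
ρ = 356/415
⌊64388/415⌋ = 155,  ⌊356/415⌋ = 0
#1s = 155 − 0 = 155


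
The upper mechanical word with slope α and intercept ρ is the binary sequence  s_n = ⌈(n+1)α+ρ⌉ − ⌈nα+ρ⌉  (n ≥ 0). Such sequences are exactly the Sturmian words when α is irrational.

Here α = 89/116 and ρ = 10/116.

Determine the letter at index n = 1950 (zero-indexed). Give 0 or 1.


0

(n+1)α + ρ = (1951·89 + 10) / 116 = 173649/116
nα + ρ     = (1950·89 + 10) / 116 = 173560/116
⌈173649/116⌉ = 1497,  ⌈173560/116⌉ = 1497
s_{1950} = 1497 − 1497 = 0


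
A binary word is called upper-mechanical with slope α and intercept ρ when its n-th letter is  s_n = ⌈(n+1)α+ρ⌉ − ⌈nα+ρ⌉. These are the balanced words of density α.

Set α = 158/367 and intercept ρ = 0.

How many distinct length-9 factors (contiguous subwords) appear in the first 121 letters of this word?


10

t_n = ⌈(n·158)/367⌉ for n = 0 … 121:
  n=0…9: ⌈0/367⌉=0 ⌈158/367⌉=1 ⌈316/367⌉=1 ⌈474/367⌉=2 ⌈632/367⌉=2 ⌈790/367⌉=3 ⌈948/367⌉=3 ⌈1106/367⌉=4 ⌈1264/367⌉=4 ⌈1422/367⌉=4
  n=10…19: ⌈1580/367⌉=5 ⌈1738/367⌉=5 ⌈1896/367⌉=6 ⌈2054/367⌉=6 ⌈2212/367⌉=7 ⌈2370/367⌉=7 ⌈2528/367⌉=7 ⌈2686/367⌉=8 ⌈2844/367⌉=8 ⌈3002/367⌉=9
  n=20…29: ⌈3160/367⌉=9 ⌈3318/367⌉=10 ⌈3476/367⌉=10 ⌈3634/367⌉=10 ⌈3792/367⌉=11 ⌈3950/367⌉=11 ⌈4108/367⌉=12 ⌈4266/367⌉=12 ⌈4424/367⌉=13 ⌈4582/367⌉=13
  n=30…39: ⌈4740/367⌉=13 ⌈4898/367⌉=14 ⌈5056/367⌉=14 ⌈5214/367⌉=15 ⌈5372/367⌉=15 ⌈5530/367⌉=16 ⌈5688/367⌉=16 ⌈5846/367⌉=16 ⌈6004/367⌉=17 ⌈6162/367⌉=17
  n=40…49: ⌈6320/367⌉=18 ⌈6478/367⌉=18 ⌈6636/367⌉=19 ⌈6794/367⌉=19 ⌈6952/367⌉=19 ⌈7110/367⌉=20 ⌈7268/367⌉=20 ⌈7426/367⌉=21 ⌈7584/367⌉=21 ⌈7742/367⌉=22
  n=50…59: ⌈7900/367⌉=22 ⌈8058/367⌉=22 ⌈8216/367⌉=23 ⌈8374/367⌉=23 ⌈8532/367⌉=24 ⌈8690/367⌉=24 ⌈8848/367⌉=25 ⌈9006/367⌉=25 ⌈9164/367⌉=25 ⌈9322/367⌉=26
  n=60…69: ⌈9480/367⌉=26 ⌈9638/367⌉=27 ⌈9796/367⌉=27 ⌈9954/367⌉=28 ⌈10112/367⌉=28 ⌈10270/367⌉=28 ⌈10428/367⌉=29 ⌈10586/367⌉=29 ⌈10744/367⌉=30 ⌈10902/367⌉=30
  n=70…79: ⌈11060/367⌉=31 ⌈11218/367⌉=31 ⌈11376/367⌉=31 ⌈11534/367⌉=32 ⌈11692/367⌉=32 ⌈11850/367⌉=33 ⌈12008/367⌉=33 ⌈12166/367⌉=34 ⌈12324/367⌉=34 ⌈12482/367⌉=35
  n=80…89: ⌈12640/367⌉=35 ⌈12798/367⌉=35 ⌈12956/367⌉=36 ⌈13114/367⌉=36 ⌈13272/367⌉=37 ⌈13430/367⌉=37 ⌈13588/367⌉=38 ⌈13746/367⌉=38 ⌈13904/367⌉=38 ⌈14062/367⌉=39
  n=90…99: ⌈14220/367⌉=39 ⌈14378/367⌉=40 ⌈14536/367⌉=40 ⌈14694/367⌉=41 ⌈14852/367⌉=41 ⌈15010/367⌉=41 ⌈15168/367⌉=42 ⌈15326/367⌉=42 ⌈15484/367⌉=43 ⌈15642/367⌉=43
  n=100…109: ⌈15800/367⌉=44 ⌈15958/367⌉=44 ⌈16116/367⌉=44 ⌈16274/367⌉=45 ⌈16432/367⌉=45 ⌈16590/367⌉=46 ⌈16748/367⌉=46 ⌈16906/367⌉=47 ⌈17064/367⌉=47 ⌈17222/367⌉=47
  n=110…119: ⌈17380/367⌉=48 ⌈17538/367⌉=48 ⌈17696/367⌉=49 ⌈17854/367⌉=49 ⌈18012/367⌉=50 ⌈18170/367⌉=50 ⌈18328/367⌉=50 ⌈18486/367⌉=51 ⌈18644/367⌉=51 ⌈18802/367⌉=52
  n=120…121: ⌈18960/367⌉=52 ⌈19118/367⌉=53
s_n = t_(n+1) − t_n for n = 0 … 120 gives
prefix = 1010101001010100101010010101001010100101010010101001010100101010010101001010101001010100101010010101001010100101010010101
slide a length-9 window over [0..8] … [112..120] (113 windows); first occurrence of each distinct factor:
  [  0..  8] 101010100
  [  1..  9] 010101001
  [  2.. 10] 101010010
  [  3.. 11] 010100101
  [  4.. 12] 101001010
  [  5.. 13] 010010101
  [  6.. 14] 100101010
  [  7.. 15] 001010100
  [ 70.. 78] 001010101
  [ 71.. 79] 010101010
  (the other 103 windows repeat one of these)
distinct factors: {001010100, 001010101, 010010101, 010100101, 010101001, 010101010, 100101010, 101001010, 101010010, 101010100}
count = 10  (Sturmian bound for length 9 is 10)
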